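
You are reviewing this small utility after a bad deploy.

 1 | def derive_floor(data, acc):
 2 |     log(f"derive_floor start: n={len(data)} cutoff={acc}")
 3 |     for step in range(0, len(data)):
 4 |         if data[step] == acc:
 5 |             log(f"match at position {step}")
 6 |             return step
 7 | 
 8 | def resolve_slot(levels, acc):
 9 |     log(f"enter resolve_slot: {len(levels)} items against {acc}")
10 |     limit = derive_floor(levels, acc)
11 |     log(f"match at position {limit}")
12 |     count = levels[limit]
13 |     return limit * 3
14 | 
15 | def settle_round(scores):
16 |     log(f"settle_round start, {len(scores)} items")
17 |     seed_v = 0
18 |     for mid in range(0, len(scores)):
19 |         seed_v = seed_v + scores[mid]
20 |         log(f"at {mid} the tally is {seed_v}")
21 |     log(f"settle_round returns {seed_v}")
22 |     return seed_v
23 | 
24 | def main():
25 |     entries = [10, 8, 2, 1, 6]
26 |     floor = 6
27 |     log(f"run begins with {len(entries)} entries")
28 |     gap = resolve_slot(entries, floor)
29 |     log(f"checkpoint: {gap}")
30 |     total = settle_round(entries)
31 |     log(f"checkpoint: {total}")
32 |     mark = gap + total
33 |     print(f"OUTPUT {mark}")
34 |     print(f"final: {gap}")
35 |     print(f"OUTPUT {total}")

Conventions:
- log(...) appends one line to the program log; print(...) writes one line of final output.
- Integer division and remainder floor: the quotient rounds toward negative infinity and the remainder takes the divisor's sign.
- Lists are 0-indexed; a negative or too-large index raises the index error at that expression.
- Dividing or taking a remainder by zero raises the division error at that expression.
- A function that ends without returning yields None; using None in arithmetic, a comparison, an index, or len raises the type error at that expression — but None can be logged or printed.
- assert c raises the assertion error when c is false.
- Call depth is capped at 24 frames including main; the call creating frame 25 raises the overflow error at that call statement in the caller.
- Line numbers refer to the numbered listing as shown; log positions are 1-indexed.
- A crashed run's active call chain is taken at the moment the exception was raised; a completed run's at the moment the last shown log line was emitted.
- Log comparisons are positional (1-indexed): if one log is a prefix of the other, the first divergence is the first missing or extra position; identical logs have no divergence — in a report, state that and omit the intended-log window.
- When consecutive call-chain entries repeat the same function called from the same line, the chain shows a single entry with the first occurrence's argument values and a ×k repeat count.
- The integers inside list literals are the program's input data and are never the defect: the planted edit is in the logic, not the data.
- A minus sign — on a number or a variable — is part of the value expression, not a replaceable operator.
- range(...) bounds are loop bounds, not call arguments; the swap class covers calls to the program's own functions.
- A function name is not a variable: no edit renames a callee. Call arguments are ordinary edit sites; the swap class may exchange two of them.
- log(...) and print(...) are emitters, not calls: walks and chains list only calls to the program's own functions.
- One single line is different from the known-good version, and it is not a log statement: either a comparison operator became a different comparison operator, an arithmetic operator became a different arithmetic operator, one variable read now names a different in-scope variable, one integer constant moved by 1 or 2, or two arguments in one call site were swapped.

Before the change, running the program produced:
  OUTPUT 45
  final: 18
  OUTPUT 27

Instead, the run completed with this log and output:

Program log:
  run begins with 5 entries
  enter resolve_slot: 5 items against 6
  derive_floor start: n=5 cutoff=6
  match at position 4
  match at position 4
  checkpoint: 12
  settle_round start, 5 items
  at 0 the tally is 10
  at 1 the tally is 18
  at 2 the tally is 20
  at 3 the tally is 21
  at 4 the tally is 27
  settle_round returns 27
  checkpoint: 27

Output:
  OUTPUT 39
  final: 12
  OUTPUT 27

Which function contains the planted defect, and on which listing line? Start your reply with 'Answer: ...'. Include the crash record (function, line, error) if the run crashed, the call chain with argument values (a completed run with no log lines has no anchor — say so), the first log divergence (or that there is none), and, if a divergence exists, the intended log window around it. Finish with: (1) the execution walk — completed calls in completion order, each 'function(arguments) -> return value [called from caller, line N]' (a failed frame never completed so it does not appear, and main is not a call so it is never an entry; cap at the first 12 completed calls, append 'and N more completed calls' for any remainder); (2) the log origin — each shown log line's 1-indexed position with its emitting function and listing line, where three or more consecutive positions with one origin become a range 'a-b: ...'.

Answer: the defect is in resolve_slot at line 13.
Key observation: At log position 6 the runs split — shown 'checkpoint: 12', but the working version logs 'checkpoint: 18'.
Call chain: main.
First divergence: position 6; shown 'checkpoint: 12' vs intended 'checkpoint: 18'.
Intended log window:
  4: match at position 4
  5: match at position 4
  6: checkpoint: 18
  7: settle_round start, 5 items
Execution walk:
  derive_floor([10, 8, 2, 1, 6], 6) -> 4  [called from resolve_slot, line 10]
  resolve_slot([10, 8, 2, 1, 6], 6) -> 12  [called from main, line 28]
  settle_round([10, 8, 2, 1, 6]) -> 27  [called from main, line 30]
Log origin:
  1: from main, line 27
  2: from resolve_slot, line 9
  3: from derive_floor, line 2
  4: from derive_floor, line 5
  5: from resolve_slot, line 11
  6: from main, line 29
  7: from settle_round, line 16
  8-12: from settle_round, line 20
  13: from settle_round, line 21
  14: from main, line 31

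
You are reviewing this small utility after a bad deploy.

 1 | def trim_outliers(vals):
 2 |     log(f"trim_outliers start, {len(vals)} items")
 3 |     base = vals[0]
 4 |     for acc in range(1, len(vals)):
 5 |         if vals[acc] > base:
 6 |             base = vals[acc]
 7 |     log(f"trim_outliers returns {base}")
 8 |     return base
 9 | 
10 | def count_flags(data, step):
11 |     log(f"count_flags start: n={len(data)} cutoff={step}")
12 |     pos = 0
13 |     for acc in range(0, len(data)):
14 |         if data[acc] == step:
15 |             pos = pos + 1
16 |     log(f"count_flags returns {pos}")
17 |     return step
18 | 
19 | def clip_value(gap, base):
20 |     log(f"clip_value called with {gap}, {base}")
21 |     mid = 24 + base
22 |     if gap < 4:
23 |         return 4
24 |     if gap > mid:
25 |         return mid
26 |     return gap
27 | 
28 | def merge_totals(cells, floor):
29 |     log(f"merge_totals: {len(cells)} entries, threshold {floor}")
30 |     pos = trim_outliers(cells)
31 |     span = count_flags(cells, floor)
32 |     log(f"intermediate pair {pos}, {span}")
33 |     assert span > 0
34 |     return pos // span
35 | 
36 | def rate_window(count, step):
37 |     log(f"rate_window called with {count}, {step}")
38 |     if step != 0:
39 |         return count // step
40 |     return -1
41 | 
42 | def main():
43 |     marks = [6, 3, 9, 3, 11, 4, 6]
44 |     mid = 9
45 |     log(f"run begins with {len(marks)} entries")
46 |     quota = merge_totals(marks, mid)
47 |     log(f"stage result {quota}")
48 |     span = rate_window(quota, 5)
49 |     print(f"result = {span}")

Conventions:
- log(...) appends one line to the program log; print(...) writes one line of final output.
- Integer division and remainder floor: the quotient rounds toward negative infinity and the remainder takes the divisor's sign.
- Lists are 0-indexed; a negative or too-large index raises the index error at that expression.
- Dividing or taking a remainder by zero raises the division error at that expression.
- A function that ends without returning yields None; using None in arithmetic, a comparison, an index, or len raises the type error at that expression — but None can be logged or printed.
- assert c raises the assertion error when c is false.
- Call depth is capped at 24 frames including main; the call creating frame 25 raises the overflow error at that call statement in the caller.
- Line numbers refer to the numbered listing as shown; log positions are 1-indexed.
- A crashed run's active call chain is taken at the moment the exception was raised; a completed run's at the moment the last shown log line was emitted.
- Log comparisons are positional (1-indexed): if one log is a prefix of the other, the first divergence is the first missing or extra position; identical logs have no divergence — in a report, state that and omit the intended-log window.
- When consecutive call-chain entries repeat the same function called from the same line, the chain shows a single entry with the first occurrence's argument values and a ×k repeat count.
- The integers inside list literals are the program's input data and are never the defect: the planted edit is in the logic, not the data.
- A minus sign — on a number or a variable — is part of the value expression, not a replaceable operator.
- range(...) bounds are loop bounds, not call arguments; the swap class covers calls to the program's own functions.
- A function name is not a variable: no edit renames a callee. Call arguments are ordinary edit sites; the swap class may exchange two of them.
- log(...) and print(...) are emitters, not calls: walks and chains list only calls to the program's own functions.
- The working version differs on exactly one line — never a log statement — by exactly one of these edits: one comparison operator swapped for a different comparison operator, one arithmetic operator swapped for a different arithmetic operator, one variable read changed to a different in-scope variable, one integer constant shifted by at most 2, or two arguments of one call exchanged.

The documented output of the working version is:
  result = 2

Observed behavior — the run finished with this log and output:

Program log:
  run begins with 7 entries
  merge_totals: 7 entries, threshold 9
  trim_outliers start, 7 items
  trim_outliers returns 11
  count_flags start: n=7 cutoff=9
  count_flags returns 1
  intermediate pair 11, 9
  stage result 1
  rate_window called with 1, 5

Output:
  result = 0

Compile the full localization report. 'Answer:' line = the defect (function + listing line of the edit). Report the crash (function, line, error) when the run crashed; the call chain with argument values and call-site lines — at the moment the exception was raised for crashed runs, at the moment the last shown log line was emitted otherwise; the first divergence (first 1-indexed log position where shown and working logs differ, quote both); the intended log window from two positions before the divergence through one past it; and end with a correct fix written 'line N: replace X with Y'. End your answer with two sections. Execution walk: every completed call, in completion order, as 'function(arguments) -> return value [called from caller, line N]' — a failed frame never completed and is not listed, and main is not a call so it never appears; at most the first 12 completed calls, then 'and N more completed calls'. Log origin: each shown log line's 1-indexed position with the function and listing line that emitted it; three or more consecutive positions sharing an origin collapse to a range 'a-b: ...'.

Answer: the defect is in count_flags at line 17.
Key fact: Position 7 is the first bad log line: 'intermediate pair 11, 9' should read 'intermediate pair 11, 1'.
Call chain: main -> rate_window(1, 5) (called at line 48).
First divergence: position 7; shown 'intermediate pair 11, 9' vs intended 'intermediate pair 11, 1'.
Intended log window:
  5: count_flags start: n=7 cutoff=9
  6: count_flags returns 1
  7: intermediate pair 11, 1
  8: stage result 11
Execution walk:
  trim_outliers([6, 3, 9, 3, 11, 4, 6]) -> 11  [called from merge_totals, line 30]
  count_flags([6, 3, 9, 3, 11, 4, 6], 9) -> 9  [called from merge_totals, line 31]
  merge_totals([6, 3, 9, 3, 11, 4, 6], 9) -> 1  [called from main, line 46]
  rate_window(1, 5) -> 0  [called from main, line 48]
Log line origins:
  1: from main, line 45
  2: from merge_totals, line 29
  3: from trim_outliers, line 2
  4: from trim_outliers, line 7
  5: from count_flags, line 11
  6: from count_flags, line 16
  7: from merge_totals, line 32
  8: from main, line 47
  9: from rate_window, line 37
A correct fix: line 17: replace `step` with `pos`.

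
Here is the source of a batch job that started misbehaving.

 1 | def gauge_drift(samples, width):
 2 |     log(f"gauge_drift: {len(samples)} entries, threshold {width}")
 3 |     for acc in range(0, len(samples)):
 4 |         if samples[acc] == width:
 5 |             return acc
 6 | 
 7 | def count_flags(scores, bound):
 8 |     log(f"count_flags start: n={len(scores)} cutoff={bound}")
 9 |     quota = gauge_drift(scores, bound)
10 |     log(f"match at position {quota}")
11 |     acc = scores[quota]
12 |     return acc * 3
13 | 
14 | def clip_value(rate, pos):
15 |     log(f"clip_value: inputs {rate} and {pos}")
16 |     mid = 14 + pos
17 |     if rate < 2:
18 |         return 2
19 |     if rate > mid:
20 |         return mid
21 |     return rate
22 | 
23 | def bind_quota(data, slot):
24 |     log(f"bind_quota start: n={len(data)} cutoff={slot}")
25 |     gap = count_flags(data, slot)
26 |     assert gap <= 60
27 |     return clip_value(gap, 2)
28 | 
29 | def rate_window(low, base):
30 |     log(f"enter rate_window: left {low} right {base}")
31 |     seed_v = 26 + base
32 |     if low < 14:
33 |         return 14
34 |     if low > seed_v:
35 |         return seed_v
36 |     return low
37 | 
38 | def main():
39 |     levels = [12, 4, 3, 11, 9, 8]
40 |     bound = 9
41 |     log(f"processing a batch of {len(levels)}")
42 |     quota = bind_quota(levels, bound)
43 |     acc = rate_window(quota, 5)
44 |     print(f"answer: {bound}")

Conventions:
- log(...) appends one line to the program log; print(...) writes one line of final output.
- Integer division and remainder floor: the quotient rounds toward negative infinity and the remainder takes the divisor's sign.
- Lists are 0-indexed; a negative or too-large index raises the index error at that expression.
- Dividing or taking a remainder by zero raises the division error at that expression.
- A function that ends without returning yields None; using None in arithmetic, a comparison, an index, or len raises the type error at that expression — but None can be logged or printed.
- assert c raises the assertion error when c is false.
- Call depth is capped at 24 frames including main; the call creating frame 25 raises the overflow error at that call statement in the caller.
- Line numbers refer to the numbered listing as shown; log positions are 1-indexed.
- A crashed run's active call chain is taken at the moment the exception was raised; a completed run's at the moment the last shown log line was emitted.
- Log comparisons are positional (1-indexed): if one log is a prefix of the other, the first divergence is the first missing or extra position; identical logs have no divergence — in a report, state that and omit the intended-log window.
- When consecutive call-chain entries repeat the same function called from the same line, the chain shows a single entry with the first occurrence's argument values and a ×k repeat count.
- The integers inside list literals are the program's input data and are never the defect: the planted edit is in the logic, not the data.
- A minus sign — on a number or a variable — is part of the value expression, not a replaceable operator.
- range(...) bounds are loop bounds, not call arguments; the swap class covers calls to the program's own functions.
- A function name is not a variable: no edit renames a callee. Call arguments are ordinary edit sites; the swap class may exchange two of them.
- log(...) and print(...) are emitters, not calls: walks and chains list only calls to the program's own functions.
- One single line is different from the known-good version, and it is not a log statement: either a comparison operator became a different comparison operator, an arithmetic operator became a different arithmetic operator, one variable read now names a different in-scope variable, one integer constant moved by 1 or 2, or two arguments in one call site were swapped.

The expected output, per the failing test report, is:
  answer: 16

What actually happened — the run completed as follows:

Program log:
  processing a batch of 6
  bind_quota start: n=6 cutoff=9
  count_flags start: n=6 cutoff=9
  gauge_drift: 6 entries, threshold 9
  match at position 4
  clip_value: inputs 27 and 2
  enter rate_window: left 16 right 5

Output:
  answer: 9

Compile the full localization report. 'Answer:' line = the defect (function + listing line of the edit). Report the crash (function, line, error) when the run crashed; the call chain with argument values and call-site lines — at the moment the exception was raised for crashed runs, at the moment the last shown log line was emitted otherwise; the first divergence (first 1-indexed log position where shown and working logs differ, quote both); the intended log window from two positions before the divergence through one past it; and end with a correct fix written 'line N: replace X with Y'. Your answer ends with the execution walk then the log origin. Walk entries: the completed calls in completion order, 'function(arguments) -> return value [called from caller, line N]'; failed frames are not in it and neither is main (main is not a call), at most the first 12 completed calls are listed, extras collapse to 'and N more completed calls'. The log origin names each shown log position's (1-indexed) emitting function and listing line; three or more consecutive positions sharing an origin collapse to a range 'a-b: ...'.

Answer: the defect is in main at line 44.
Key observation: Nothing in the log betrays the bug — only the output does.
Call chain: main -> rate_window(16, 5) (called at line 43).
First divergence: none — the logs agree in full.
Execution walk:
  gauge_drift([12, 4, 3, 11, 9, 8], 9) -> 4  [called from count_flags, line 9]
  count_flags([12, 4, 3, 11, 9, 8], 9) -> 27  [called from bind_quota, line 25]
  clip_value(27, 2) -> 16  [called from bind_quota, line 27]
  bind_quota([12, 4, 3, 11, 9, 8], 9) -> 16  [called from main, line 42]
  rate_window(16, 5) -> 16  [called from main, line 43]
Log line origins:
  1: from main, line 41
  2: from bind_quota, line 24
  3: from count_flags, line 8
  4: from gauge_drift, line 2
  5: from count_flags, line 10
  6: from clip_value, line 15
  7: from rate_window, line 30
A correct fix: line 44: replace `bound` with `acc`.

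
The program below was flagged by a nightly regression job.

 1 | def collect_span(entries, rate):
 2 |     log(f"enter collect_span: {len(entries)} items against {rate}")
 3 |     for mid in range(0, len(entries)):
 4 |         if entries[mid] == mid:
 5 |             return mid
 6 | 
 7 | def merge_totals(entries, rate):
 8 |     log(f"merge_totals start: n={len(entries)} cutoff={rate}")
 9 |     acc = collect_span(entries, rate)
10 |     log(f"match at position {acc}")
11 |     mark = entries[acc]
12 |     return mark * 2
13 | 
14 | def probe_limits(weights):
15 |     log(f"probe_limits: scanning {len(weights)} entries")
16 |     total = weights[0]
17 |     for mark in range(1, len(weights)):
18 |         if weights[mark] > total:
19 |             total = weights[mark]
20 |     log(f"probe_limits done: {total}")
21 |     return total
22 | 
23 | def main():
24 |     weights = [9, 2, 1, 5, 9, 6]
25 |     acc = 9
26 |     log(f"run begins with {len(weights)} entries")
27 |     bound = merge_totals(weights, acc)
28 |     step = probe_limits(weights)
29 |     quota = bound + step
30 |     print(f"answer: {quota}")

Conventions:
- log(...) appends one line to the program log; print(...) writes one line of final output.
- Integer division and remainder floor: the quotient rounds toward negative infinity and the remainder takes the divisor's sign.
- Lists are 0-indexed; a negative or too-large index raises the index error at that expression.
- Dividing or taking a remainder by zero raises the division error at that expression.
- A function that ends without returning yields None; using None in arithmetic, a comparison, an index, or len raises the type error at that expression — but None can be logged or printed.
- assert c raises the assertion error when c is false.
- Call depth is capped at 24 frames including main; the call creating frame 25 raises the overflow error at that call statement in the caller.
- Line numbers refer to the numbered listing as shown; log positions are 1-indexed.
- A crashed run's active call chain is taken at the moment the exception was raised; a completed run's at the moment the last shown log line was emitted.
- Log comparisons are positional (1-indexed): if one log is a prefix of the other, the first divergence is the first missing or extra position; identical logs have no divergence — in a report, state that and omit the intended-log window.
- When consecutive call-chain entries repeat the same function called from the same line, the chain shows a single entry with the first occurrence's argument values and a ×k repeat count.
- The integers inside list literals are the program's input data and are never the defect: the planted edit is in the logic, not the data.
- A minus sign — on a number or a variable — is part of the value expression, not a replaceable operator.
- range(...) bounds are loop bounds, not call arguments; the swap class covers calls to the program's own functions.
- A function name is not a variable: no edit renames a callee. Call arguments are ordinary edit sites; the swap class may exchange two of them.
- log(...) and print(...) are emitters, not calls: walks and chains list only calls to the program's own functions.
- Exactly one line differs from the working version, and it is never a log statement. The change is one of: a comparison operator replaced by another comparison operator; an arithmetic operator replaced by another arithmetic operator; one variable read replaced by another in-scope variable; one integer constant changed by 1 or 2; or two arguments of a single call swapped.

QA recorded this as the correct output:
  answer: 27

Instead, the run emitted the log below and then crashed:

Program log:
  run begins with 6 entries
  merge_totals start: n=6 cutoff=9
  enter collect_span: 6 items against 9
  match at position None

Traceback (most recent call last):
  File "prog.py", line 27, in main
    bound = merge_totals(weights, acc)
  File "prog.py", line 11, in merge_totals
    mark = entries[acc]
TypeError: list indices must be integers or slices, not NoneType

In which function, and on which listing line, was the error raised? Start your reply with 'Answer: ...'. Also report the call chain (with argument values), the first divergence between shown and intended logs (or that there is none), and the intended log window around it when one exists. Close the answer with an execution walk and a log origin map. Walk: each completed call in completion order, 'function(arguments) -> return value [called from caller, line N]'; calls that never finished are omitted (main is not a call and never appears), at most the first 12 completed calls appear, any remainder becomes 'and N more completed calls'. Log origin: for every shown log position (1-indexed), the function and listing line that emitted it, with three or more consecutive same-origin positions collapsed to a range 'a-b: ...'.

Answer: the error was raised in merge_totals, line 11.
Core observation: The log first diverges at position 4: the faulty run prints 'match at position None' where the working version prints 'match at position 0'.
Call chain: main -> merge_totals([9, 2, 1, 5, 9, 6], 9) (called at line 27).
First divergence: position 4 — the shown line 'match at position None' should read 'match at position 0'.
Intended log window:
  2: merge_totals start: n=6 cutoff=9
  3: enter collect_span: 6 items against 9
  4: match at position 0
  5: probe_limits: scanning 6 entries
Execution walk:
  collect_span([9, 2, 1, 5, 9, 6], 9) -> None  [called from merge_totals, line 9]
Log origins:
  1: from main, line 26
  2: from merge_totals, line 8
  3: from collect_span, line 2
  4: from merge_totals, line 10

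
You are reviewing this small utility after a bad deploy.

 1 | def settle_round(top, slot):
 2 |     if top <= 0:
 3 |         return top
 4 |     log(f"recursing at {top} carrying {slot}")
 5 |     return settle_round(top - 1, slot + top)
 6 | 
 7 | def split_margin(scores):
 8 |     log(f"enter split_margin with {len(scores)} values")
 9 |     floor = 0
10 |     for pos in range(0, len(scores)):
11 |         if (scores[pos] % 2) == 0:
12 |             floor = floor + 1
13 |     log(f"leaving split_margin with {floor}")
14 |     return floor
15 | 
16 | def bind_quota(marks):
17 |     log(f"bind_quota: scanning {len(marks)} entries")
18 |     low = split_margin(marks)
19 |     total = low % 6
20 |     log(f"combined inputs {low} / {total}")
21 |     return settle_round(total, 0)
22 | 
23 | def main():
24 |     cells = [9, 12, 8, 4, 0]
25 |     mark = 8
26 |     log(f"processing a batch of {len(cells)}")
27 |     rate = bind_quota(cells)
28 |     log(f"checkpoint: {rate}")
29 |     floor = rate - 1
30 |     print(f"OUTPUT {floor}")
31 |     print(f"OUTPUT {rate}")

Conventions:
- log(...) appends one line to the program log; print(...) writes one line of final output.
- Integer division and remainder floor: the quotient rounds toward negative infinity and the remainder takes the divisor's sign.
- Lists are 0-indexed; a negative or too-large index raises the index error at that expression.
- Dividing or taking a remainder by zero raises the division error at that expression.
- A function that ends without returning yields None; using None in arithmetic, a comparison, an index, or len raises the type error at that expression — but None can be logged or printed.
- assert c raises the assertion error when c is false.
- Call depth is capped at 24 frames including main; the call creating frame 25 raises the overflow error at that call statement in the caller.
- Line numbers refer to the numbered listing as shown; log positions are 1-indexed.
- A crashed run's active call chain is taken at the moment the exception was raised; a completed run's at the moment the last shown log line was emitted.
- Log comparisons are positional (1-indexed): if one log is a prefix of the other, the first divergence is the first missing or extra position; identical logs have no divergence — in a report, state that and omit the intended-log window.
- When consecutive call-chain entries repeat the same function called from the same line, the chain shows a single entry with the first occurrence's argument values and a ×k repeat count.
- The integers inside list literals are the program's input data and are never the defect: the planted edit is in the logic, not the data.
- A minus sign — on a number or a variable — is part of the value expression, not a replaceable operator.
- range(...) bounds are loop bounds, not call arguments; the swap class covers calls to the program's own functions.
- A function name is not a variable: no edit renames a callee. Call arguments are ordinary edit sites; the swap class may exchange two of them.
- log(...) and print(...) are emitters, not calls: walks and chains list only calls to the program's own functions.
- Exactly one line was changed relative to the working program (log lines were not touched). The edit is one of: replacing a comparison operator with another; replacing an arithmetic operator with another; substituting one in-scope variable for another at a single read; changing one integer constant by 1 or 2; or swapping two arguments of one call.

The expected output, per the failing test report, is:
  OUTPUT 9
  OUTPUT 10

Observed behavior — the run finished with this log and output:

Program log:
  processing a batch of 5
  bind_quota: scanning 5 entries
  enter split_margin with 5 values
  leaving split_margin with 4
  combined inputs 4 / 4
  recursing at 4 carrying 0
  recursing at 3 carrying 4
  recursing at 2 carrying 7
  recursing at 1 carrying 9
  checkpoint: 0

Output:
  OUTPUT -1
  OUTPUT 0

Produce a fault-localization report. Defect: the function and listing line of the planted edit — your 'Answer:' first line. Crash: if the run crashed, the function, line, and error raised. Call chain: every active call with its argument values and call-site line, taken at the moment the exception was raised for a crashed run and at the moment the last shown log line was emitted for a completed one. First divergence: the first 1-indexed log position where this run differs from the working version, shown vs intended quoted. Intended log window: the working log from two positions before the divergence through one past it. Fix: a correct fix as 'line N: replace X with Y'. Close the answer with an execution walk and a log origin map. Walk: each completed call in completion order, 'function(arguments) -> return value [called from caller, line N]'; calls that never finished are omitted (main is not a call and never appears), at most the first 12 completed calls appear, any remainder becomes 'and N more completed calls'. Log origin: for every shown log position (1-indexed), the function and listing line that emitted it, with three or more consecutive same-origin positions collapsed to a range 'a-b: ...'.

Answer: the defect is in settle_round at line 3.
Key fact: The log first diverges at position 10: the faulty run prints 'checkpoint: 0' where the working version prints 'checkpoint: 10'.
Call chain: main.
First divergence: position 10 — the shown line 'checkpoint: 0' should read 'checkpoint: 10'.
Intended log window:
  8: recursing at 2 carrying 7
  9: recursing at 1 carrying 9
  10: checkpoint: 10
Execution walk:
  split_margin([9, 12, 8, 4, 0]) -> 4  [called from bind_quota, line 18]
  settle_round(0, 10) -> 0  [called from settle_round, line 5]
  settle_round(1, 9) -> 0  [called from settle_round, line 5]
  settle_round(2, 7) -> 0  [called from settle_round, line 5]
  settle_round(3, 4) -> 0  [called from settle_round, line 5]
  settle_round(4, 0) -> 0  [called from bind_quota, line 21]
  bind_quota([9, 12, 8, 4, 0]) -> 0  [called from main, line 27]
Origin of each log line:
  1: logged in main at line 26
  2: logged in bind_quota at line 17
  3: logged in split_margin at line 8
  4: logged in split_margin at line 13
  5: logged in bind_quota at line 20
  6-9: logged in settle_round at line 4
  10: logged in main at line 28
A correct fix: line 3: replace `top` with `slot`.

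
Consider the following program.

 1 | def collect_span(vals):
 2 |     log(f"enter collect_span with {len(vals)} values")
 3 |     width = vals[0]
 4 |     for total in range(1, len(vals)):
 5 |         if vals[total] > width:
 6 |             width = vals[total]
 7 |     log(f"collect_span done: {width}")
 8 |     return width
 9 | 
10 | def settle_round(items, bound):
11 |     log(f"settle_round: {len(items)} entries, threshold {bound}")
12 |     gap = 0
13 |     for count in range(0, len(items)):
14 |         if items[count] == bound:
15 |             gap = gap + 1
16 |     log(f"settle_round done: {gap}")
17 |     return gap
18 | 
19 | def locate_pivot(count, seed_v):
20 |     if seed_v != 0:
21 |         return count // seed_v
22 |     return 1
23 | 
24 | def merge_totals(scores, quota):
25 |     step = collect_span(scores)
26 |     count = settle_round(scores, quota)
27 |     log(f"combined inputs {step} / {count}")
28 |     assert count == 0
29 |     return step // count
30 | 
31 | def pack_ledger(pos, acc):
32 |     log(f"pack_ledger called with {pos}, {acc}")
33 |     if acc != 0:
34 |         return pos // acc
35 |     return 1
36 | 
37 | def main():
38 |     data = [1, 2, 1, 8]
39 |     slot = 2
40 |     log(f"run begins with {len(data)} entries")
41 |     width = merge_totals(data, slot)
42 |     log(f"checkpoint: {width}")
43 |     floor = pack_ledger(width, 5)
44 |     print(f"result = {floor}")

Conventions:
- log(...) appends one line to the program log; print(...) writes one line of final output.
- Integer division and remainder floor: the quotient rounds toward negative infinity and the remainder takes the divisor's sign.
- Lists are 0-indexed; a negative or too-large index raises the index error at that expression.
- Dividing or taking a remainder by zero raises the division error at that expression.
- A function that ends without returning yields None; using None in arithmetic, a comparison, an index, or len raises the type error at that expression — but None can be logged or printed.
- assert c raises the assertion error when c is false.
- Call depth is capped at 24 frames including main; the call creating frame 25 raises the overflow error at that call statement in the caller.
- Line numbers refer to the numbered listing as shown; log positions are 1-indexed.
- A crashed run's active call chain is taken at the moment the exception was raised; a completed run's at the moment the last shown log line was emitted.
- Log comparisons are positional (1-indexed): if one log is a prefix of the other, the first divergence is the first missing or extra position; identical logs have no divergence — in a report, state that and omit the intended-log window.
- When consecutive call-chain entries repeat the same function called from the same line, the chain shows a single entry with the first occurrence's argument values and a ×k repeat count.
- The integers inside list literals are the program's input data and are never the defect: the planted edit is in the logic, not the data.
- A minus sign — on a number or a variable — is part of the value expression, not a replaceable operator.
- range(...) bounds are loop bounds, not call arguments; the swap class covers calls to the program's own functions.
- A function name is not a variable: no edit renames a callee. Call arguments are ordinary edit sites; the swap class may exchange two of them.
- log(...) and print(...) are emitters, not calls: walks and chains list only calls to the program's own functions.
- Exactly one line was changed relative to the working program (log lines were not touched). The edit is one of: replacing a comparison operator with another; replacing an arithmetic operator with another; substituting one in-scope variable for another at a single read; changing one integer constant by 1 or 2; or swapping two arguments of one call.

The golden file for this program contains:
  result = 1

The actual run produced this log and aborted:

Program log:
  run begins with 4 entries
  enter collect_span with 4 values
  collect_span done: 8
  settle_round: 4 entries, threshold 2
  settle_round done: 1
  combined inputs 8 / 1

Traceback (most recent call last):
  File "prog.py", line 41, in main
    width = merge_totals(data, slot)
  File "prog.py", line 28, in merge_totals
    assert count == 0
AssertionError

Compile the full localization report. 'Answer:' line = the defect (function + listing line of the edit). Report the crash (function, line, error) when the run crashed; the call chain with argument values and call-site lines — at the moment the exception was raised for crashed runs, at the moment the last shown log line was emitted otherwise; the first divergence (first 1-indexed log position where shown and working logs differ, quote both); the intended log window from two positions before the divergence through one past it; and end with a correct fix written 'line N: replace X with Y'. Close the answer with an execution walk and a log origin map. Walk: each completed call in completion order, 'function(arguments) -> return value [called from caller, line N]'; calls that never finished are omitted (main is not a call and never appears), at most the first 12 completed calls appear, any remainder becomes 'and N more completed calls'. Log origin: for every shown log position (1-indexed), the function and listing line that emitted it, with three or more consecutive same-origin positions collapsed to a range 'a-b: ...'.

Answer: the defect is in merge_totals at line 28.
Core observation: After 6 matching log lines the faulty run goes silent, while the working version continues with 'checkpoint: 8'.
Crash: merge_totals, line 28, AssertionError.
Call chain: main -> merge_totals([1, 2, 1, 8], 2) (called at line 41).
First divergence: position 7 — the faulty run's log ends after 6 lines; the working version continues with 'checkpoint: 8'.
Intended log window:
  5: settle_round done: 1
  6: combined inputs 8 / 1
  7: checkpoint: 8
  8: pack_ledger called with 8, 5
Execution walk:
  collect_span([1, 2, 1, 8]) -> 8  [called from merge_totals, line 25]
  settle_round([1, 2, 1, 8], 2) -> 1  [called from merge_totals, line 26]
Log line origins:
  1: logged in main at line 40
  2: logged in collect_span at line 2
  3: logged in collect_span at line 7
  4: logged in settle_round at line 11
  5: logged in settle_round at line 16
  6: logged in merge_totals at line 27
A correct fix: line 28: replace `==` with `>`.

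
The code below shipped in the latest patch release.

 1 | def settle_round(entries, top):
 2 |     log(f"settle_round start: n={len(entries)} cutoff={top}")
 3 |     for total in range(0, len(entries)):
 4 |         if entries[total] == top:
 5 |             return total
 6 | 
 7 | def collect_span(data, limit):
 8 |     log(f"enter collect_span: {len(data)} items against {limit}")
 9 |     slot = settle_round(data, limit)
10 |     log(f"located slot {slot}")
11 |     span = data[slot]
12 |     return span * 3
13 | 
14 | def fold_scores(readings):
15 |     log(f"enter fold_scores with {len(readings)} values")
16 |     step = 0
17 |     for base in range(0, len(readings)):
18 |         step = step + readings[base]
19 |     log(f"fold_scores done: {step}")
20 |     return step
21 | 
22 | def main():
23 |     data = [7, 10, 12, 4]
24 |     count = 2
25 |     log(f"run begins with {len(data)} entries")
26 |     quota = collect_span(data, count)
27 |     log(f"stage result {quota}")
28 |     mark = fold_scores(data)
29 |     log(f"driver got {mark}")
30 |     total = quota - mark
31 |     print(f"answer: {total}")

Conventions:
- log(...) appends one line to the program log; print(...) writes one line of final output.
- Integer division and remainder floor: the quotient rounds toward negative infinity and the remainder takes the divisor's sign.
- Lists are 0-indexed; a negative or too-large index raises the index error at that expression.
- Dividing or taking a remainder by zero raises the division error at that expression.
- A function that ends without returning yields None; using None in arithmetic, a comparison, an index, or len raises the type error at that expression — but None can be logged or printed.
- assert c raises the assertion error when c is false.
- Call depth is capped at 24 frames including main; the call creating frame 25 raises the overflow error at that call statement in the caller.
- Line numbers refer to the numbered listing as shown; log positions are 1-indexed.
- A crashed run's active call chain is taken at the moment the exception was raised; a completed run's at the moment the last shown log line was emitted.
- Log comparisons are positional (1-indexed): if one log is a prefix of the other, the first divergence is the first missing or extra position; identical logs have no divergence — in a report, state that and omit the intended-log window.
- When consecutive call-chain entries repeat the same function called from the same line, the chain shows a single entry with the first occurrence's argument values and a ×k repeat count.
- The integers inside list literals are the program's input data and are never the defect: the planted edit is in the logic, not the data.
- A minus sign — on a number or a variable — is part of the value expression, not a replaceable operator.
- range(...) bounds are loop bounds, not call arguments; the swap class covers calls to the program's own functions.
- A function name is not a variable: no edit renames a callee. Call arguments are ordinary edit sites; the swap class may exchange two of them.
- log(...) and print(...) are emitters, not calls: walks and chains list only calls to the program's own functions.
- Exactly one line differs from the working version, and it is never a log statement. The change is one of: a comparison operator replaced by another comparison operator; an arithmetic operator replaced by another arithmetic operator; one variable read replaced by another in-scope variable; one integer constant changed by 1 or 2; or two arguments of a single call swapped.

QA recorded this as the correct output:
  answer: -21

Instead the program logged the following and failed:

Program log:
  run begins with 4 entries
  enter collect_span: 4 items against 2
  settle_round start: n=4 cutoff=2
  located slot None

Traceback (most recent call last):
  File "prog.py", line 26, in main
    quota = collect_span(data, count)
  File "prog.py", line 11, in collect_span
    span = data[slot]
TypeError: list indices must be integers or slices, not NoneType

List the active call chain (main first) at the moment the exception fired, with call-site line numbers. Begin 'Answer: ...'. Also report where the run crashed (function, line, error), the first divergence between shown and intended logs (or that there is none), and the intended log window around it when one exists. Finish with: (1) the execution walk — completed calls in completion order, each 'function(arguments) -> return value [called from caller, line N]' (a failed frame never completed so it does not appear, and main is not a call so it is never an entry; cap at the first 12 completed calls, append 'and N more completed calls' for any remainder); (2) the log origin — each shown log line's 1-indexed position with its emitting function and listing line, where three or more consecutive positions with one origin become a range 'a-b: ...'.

Answer: main -> collect_span (called at line 26).
The tell: Position 2 is the first bad log line: 'enter collect_span: 4 items against 2' should read 'enter collect_span: 4 items against 4'.
Crash: collect_span, line 11, TypeError.
First divergence: at position 2 the run shows 'enter collect_span: 4 items against 2' where the working version logs 'enter collect_span: 4 items against 4'.
Intended log window:
  1: run begins with 4 entries
  2: enter collect_span: 4 items against 4
  3: settle_round start: n=4 cutoff=4
Execution walk:
  settle_round([7, 10, 12, 4], 2) -> None  [called from collect_span, line 9]
Log origins:
  1 — main, line 25
  2 — collect_span, line 8
  3 — settle_round, line 2
  4 — collect_span, line 10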